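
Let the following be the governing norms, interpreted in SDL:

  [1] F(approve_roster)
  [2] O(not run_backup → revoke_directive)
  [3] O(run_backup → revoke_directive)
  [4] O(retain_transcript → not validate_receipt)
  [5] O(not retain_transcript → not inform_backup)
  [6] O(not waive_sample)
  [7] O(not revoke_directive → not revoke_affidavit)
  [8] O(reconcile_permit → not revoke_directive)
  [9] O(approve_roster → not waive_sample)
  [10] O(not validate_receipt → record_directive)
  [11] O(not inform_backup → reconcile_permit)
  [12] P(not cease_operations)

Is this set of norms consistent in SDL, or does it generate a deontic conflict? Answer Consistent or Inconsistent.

Premise 9 is O(approve_roster → not waive_sample); even if O(not waive_sample) held, inferring O(approve_roster) would be affirming the consequent — invalid.
So O(approve_roster) is not derivable, and the apparent clash with O(not approve_roster) does not arise.
A world satisfying every obligation exists (e.g. approve_roster=false, cease_operations=false, inform_backup=true, reconcile_permit=false, record_directive=true, retain_transcript=true, revoke_affidavit=false, revoke_directive=true, run_backup=false, validate_receipt=false, waive_sample=false); no atom is both obligatory and forbidden, so the set is consistent.

Consistent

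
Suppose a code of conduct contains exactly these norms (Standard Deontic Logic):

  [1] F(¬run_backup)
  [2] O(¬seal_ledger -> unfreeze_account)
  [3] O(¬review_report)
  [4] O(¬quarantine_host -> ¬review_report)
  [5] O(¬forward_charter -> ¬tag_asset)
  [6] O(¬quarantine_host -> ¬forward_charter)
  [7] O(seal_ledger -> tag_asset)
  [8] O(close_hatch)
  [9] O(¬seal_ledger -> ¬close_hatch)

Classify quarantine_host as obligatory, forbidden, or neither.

Premise 8 states O(close_hatch) outright.
Premise 9, O(¬seal_ledger -> ¬close_hatch), contraposes to O(close_hatch -> seal_ledger); with O(close_hatch) we get O(seal_ledger).
From O(seal_ledger) and premise 7, O(seal_ledger -> tag_asset), we obtain O(tag_asset).
Premise 5 is O(¬forward_charter -> ¬tag_asset); contrapositively O(tag_asset -> forward_charter). Since O(tag_asset) holds, K gives O(forward_charter).
The contrapositive of premise 6 (O(¬quarantine_host -> ¬forward_charter)) is O(forward_charter -> quarantine_host), and O(forward_charter) is already established, so O(quarantine_host).
Premises 1, 2, 3, 4 do not contribute to this derivation.
Hence quarantine_host is obligatory.

Obligatory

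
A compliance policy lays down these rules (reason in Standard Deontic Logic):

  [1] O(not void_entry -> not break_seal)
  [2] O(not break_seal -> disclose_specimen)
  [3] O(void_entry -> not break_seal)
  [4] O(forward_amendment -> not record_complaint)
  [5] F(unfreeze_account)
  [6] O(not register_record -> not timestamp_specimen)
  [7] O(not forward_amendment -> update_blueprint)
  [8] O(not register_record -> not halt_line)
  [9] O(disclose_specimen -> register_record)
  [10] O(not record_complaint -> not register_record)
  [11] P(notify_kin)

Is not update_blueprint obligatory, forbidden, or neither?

By case analysis on void_entry: premise 3 gives O(void_entry -> not break_seal) and premise 1 gives O(not void_entry -> not break_seal), so O(not break_seal) either way.
Applying K to premise 2 (O(not break_seal -> disclose_specimen)) and O(not break_seal) yields O(disclose_specimen).
Premise 9 is O(disclose_specimen -> register_record); since O(disclose_specimen), deontic closure gives O(register_record).
The contrapositive of premise 10 (O(not record_complaint -> not register_record)) is O(register_record -> record_complaint), and O(register_record) is already established, so O(record_complaint).
Premise 4, O(forward_amendment -> not record_complaint), contraposes to O(record_complaint -> not forward_amendment); with O(record_complaint) we get O(not forward_amendment).
From O(not forward_amendment) and premise 7, O(not forward_amendment -> update_blueprint), we obtain O(update_blueprint).
Premises 5, 6, 8, 11 do not contribute to this derivation.
Thus O(update_blueprint), which is F(not update_blueprint): not update_blueprint is forbidden.

Forbidden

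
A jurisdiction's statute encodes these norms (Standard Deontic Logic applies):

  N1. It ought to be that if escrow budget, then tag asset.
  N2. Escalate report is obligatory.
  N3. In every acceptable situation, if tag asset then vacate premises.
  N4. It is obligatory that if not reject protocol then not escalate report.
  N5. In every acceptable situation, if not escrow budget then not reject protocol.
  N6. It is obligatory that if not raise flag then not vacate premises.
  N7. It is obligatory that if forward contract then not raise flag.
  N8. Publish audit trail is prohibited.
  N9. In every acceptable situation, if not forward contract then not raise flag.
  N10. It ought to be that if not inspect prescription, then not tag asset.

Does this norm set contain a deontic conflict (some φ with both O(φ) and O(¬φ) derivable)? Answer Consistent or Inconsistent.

By case analysis on ¬forward_contract: premise 9 gives O(¬forward_contract → ¬raise_flag) and premise 7 gives O(forward_contract → ¬raise_flag), so O(¬raise_flag) either way.
Applying K to premise 6 (O(¬raise_flag → ¬vacate_premises)) and O(¬raise_flag) yields O(¬vacate_premises).
The contrapositive of premise 3 (O(tag_asset → vacate_premises)) is O(¬vacate_premises → ¬tag_asset), and O(¬vacate_premises) is already established, so O(¬tag_asset).
Premise 1 is O(escrow_budget → tag_asset); contrapositively O(¬tag_asset → ¬escrow_budget). Since O(¬tag_asset) holds, K gives O(¬escrow_budget).
Premise 5 is O(¬escrow_budget → ¬reject_protocol); since O(¬escrow_budget), deontic closure gives O(¬reject_protocol).
Applying K to premise 4 (O(¬reject_protocol → ¬escalate_report)) and O(¬reject_protocol) yields O(¬escalate_report).
However, premise 2 gives O(escalate_report).
We now have both O(¬escalate_report) and O(escalate_report) — escalate_report is simultaneously obligatory and forbidden, violating the D-axiom.

Inconsistent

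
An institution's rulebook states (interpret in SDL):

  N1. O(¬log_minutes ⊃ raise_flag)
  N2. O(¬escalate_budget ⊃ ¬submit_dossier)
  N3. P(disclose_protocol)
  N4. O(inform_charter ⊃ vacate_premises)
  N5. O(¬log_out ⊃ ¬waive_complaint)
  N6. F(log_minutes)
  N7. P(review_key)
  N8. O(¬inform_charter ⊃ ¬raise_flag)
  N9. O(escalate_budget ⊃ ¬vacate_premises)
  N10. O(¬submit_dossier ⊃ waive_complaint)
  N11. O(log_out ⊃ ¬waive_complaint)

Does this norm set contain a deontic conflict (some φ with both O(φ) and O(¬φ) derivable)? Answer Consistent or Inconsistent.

Premises 5 and 11 cover both cases: O(¬log_out ⊃ ¬waive_complaint) and O(log_out ⊃ ¬waive_complaint). Since ¬log_out ∨ log_out is a tautology, O(¬waive_complaint) follows.
Premise 10, O(¬submit_dossier ⊃ waive_complaint), contraposes to O(¬waive_complaint ⊃ submit_dossier); with O(¬waive_complaint) we get O(submit_dossier).
Premise 2 is O(¬escalate_budget ⊃ ¬submit_dossier); contrapositively O(submit_dossier ⊃ escalate_budget). Since O(submit_dossier) holds, K gives O(escalate_budget).
From O(escalate_budget) and premise 9, O(escalate_budget ⊃ ¬vacate_premises), we obtain O(¬vacate_premises).
Premise 4 is O(inform_charter ⊃ vacate_premises); contrapositively O(¬vacate_premises ⊃ ¬inform_charter). Since O(¬vacate_premises) holds, K gives O(¬inform_charter).
With premise 8, O(¬inform_charter ⊃ ¬raise_flag), the K-axiom yields O(¬raise_flag).
Premise 1, O(¬log_minutes ⊃ raise_flag), contraposes to O(¬raise_flag ⊃ log_minutes); with O(¬raise_flag) we get O(log_minutes).
However, F(log_minutes) at premise 6 amounts to O(¬log_minutes).
We now have both O(log_minutes) and O(¬log_minutes) — log_minutes is simultaneously obligatory and forbidden, violating the D-axiom.

Inconsistent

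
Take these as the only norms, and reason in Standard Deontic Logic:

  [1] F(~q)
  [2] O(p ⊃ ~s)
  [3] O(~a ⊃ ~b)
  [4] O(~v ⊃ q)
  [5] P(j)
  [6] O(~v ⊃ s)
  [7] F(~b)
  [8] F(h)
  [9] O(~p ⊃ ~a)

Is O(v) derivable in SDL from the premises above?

Premise 7, F(~b), is equivalent to O(b).
Premise 3 is O(~a ⊃ ~b); contrapositively O(b ⊃ a). Since O(b) holds, K gives O(a).
The contrapositive of premise 9 (O(~p ⊃ ~a)) is O(a ⊃ p), and O(a) is already established, so O(p).
With premise 2, O(p ⊃ ~s), the K-axiom yields O(~s).
Premise 6 is O(~v ⊃ s); contrapositively O(~s ⊃ v). Since O(~s) holds, K gives O(v).
Premises 1, 4, 5, 8 do not contribute to this derivation.
So O(v) follows.

Yes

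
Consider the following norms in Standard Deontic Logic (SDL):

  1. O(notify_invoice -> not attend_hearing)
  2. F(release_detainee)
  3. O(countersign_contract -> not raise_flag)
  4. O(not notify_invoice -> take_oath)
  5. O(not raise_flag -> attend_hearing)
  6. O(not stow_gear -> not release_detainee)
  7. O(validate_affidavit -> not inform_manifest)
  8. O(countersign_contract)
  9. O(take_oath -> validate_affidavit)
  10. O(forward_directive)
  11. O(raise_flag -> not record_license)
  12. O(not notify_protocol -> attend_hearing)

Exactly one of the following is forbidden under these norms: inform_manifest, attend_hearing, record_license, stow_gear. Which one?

inform_manifest

Premise 8 gives O(countersign_contract).
With premise 3, O(countersign_contract -> not raise_flag), the K-axiom yields O(not raise_flag).
Applying K to premise 5 (O(not raise_flag -> attend_hearing)) and O(not raise_flag) yields O(attend_hearing).
Premise 1, O(notify_invoice -> not attend_hearing), contraposes to O(attend_hearing -> not notify_invoice); with O(attend_hearing) we get O(not notify_invoice).
From O(not notify_invoice) and premise 4, O(not notify_invoice -> take_oath), we obtain O(take_oath).
Premise 9 is O(take_oath -> validate_affidavit); since O(take_oath), deontic closure gives O(validate_affidavit).
Premise 7 is O(validate_affidavit -> not inform_manifest); since O(validate_affidavit), deontic closure gives O(not inform_manifest).
So O(not inform_manifest) holds, i.e. inform_manifest is forbidden. None of the other listed options is forbidden under the premises.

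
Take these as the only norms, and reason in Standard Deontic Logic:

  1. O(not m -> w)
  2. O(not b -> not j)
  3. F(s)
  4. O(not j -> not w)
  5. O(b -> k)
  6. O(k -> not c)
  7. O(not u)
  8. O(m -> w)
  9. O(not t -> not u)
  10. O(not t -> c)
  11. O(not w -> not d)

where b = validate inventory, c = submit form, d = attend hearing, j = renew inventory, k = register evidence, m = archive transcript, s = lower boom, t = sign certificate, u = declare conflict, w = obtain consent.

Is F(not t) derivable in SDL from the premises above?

Yes

By case analysis on m: premise 8 gives O(m -> w) and premise 1 gives O(not m -> w), so O(w) either way.
Premise 4, O(not j -> not w), contraposes to O(w -> j); with O(w) we get O(j).
Premise 2, O(not b -> not j), contraposes to O(j -> b); with O(j) we get O(b).
With premise 5, O(b -> k), the K-axiom yields O(k).
With premise 6, O(k -> not c), the K-axiom yields O(not c).
Premise 10, O(not t -> c), contraposes to O(not c -> t); with O(not c) we get O(t).
Premises 3, 7, 9, 11 do not contribute to this derivation.
So O(t) holds, i.e. F(not t). The claim follows.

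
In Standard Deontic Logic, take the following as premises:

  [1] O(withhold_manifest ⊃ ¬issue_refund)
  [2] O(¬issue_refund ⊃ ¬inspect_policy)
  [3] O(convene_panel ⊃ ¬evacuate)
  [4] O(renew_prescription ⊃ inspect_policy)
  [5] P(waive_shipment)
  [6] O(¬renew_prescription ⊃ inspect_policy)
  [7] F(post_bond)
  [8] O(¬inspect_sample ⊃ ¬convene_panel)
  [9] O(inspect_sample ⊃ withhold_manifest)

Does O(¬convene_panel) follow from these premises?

Yes

Premises 6 and 4 cover both cases: O(¬renew_prescription ⊃ inspect_policy) and O(renew_prescription ⊃ inspect_policy). Since ¬renew_prescription ∨ renew_prescription is a tautology, O(inspect_policy) follows.
Premise 2 is O(¬issue_refund ⊃ ¬inspect_policy); contrapositively O(inspect_policy ⊃ issue_refund). Since O(inspect_policy) holds, K gives O(issue_refund).
Premise 1 is O(withhold_manifest ⊃ ¬issue_refund); contrapositively O(issue_refund ⊃ ¬withhold_manifest). Since O(issue_refund) holds, K gives O(¬withhold_manifest).
Premise 9 is O(inspect_sample ⊃ withhold_manifest); contrapositively O(¬withhold_manifest ⊃ ¬inspect_sample). Since O(¬withhold_manifest) holds, K gives O(¬inspect_sample).
Premise 8 is O(¬inspect_sample ⊃ ¬convene_panel); since O(¬inspect_sample), deontic closure gives O(¬convene_panel).
Premises 3, 5, 7 do not contribute to this derivation.
So O(¬convene_panel) follows.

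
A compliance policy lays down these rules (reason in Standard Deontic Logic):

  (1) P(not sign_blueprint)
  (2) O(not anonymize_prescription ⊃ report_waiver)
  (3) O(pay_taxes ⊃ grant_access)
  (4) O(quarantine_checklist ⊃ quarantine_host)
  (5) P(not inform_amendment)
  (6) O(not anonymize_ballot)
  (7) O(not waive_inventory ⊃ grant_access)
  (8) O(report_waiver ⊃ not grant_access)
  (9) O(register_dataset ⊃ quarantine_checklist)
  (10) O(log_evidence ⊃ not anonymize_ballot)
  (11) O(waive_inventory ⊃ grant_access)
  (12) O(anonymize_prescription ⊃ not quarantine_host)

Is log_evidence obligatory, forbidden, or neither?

Premise 10 is O(log_evidence ⊃ not anonymize_ballot); even if O(not anonymize_ballot) held, inferring O(log_evidence) would be affirming the consequent — invalid.
No premise or chain of K-axiom applications forces O(log_evidence), and none forces O(not log_evidence). So log_evidence is neither obligatory nor forbidden under these norms.

Neither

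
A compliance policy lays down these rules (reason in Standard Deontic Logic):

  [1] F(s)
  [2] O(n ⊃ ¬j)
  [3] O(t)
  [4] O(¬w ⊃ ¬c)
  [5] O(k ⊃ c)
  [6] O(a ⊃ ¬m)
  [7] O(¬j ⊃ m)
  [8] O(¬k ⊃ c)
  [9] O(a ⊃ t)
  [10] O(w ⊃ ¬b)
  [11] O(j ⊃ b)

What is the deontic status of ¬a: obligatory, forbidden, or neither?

By case analysis on ¬k: premise 8 gives O(¬k ⊃ c) and premise 5 gives O(k ⊃ c), so O(c) either way.
Premise 4, O(¬w ⊃ ¬c), contraposes to O(c ⊃ w); with O(c) we get O(w).
From O(w) and premise 10, O(w ⊃ ¬b), we obtain O(¬b).
The contrapositive of premise 11 (O(j ⊃ b)) is O(¬b ⊃ ¬j), and O(¬b) is already established, so O(¬j).
From O(¬j) and premise 7, O(¬j ⊃ m), we obtain O(m).
Premise 6 is O(a ⊃ ¬m); contrapositively O(m ⊃ ¬a). Since O(m) holds, K gives O(¬a).
Premises 1, 2, 3, 9 do not contribute to this derivation.
Hence ¬a is obligatory.

Obligatory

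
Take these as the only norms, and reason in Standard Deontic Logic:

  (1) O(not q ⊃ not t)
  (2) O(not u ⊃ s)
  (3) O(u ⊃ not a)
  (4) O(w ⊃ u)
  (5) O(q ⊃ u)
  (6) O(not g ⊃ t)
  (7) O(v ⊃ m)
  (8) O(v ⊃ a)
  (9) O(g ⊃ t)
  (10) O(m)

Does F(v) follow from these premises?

Yes

Premises 9 and 6 are O(g ⊃ t) and O(not g ⊃ t); every ideal world satisfies g or not g, so in either case t holds — hence O(t).
Premise 1, O(not q ⊃ not t), contraposes to O(t ⊃ q); with O(t) we get O(q).
Applying K to premise 5 (O(q ⊃ u)) and O(q) yields O(u).
From O(u) and premise 3, O(u ⊃ not a), we obtain O(not a).
Premise 8, O(v ⊃ a), contraposes to O(not a ⊃ not v); with O(not a) we get O(not v).
Premises 2, 4, 7, 10 do not contribute to this derivation.
So O(not v) holds, i.e. F(v). The claim follows.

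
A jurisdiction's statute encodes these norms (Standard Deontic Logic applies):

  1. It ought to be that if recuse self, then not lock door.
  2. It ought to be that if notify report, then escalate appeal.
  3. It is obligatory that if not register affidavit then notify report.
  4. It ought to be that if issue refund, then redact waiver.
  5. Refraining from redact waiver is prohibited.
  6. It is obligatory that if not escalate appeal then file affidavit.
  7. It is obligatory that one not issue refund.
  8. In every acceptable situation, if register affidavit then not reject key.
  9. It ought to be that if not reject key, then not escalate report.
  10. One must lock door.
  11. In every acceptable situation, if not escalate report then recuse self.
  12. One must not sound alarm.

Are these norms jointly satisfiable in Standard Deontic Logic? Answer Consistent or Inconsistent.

Consistent

Premise 4 is O(issue_refund → redact_waiver); even if O(redact_waiver) held, inferring O(issue_refund) would be affirming the consequent — invalid.
So O(issue_refund) is not derivable, and the apparent clash with O(¬issue_refund) does not arise.
A world satisfying every obligation exists (e.g. escalate_appeal=true, escalate_report=true, file_affidavit=false, issue_refund=false, lock_door=true, notify_report=true, recuse_self=false, redact_waiver=true, register_affidavit=false, reject_key=true, sound_alarm=false); no atom is both obligatory and forbidden, so the set is consistent.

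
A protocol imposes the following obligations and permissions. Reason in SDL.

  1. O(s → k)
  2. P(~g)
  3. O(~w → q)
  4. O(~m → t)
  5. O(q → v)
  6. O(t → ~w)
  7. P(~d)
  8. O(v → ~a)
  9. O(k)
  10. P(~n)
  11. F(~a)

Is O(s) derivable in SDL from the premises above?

No

Premise 1 is O(s → k); even if O(k) held, inferring O(s) would be affirming the consequent — invalid.
No other premise forces O(s). An ideal world satisfying every premise can still have s false, so O(s) is not derivable.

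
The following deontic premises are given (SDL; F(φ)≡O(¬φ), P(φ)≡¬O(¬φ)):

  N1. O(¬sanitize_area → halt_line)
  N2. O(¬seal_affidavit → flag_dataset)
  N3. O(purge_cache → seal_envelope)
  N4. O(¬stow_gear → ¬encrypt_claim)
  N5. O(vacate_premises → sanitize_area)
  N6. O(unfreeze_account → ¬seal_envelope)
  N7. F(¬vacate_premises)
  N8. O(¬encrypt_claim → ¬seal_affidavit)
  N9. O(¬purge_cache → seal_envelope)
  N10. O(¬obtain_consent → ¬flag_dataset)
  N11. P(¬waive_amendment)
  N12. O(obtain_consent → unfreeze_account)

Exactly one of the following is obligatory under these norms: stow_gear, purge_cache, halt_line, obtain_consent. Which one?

By case analysis on purge_cache: premise 3 gives O(purge_cache → seal_envelope) and premise 9 gives O(¬purge_cache → seal_envelope), so O(seal_envelope) either way.
Premise 6 is O(unfreeze_account → ¬seal_envelope); contrapositively O(seal_envelope → ¬unfreeze_account). Since O(seal_envelope) holds, K gives O(¬unfreeze_account).
Premise 12, O(obtain_consent → unfreeze_account), contraposes to O(¬unfreeze_account → ¬obtain_consent); with O(¬unfreeze_account) we get O(¬obtain_consent).
Applying K to premise 10 (O(¬obtain_consent → ¬flag_dataset)) and O(¬obtain_consent) yields O(¬flag_dataset).
Premise 2 is O(¬seal_affidavit → flag_dataset); contrapositively O(¬flag_dataset → seal_affidavit). Since O(¬flag_dataset) holds, K gives O(seal_affidavit).
Premise 8, O(¬encrypt_claim → ¬seal_affidavit), contraposes to O(seal_affidavit → encrypt_claim); with O(seal_affidavit) we get O(encrypt_claim).
Premise 4 is O(¬stow_gear → ¬encrypt_claim); contrapositively O(encrypt_claim → stow_gear). Since O(encrypt_claim) holds, K gives O(stow_gear).
So O(stow_gear) holds — stow_gear is obligatory. None of the other listed options is made obligatory by any chain of premises.

stow_gear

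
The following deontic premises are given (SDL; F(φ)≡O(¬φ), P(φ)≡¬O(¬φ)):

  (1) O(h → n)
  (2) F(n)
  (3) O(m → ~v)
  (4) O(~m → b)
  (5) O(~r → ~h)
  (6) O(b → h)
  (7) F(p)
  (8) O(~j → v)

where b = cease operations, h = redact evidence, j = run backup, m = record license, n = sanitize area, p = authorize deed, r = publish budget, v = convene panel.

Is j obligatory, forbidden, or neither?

F(n) at premise 2 means O(~n).
Premise 1, O(h → n), contraposes to O(~n → ~h); with O(~n) we get O(~h).
Premise 6 is O(b → h); contrapositively O(~h → ~b). Since O(~h) holds, K gives O(~b).
Premise 4, O(~m → b), contraposes to O(~b → m); with O(~b) we get O(m).
Premise 3 is O(m → ~v); since O(m), deontic closure gives O(~v).
The contrapositive of premise 8 (O(~j → v)) is O(~v → j), and O(~v) is already established, so O(j).
Premises 5, 7 do not contribute to this derivation.
Hence j is obligatory.

Obligatory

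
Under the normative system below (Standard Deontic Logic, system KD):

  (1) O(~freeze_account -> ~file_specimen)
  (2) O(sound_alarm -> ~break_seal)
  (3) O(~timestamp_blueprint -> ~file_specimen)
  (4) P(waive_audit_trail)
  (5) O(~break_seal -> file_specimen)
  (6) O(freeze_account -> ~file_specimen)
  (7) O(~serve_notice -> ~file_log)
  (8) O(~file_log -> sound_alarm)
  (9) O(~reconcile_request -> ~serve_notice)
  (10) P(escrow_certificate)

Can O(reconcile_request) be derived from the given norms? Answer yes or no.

Yes

By case analysis on ~freeze_account: premise 1 gives O(~freeze_account -> ~file_specimen) and premise 6 gives O(freeze_account -> ~file_specimen), so O(~file_specimen) either way.
Premise 5 is O(~break_seal -> file_specimen); contrapositively O(~file_specimen -> break_seal). Since O(~file_specimen) holds, K gives O(break_seal).
Premise 2, O(sound_alarm -> ~break_seal), contraposes to O(break_seal -> ~sound_alarm); with O(break_seal) we get O(~sound_alarm).
The contrapositive of premise 8 (O(~file_log -> sound_alarm)) is O(~sound_alarm -> file_log), and O(~sound_alarm) is already established, so O(file_log).
Premise 7 is O(~serve_notice -> ~file_log); contrapositively O(file_log -> serve_notice). Since O(file_log) holds, K gives O(serve_notice).
The contrapositive of premise 9 (O(~reconcile_request -> ~serve_notice)) is O(serve_notice -> reconcile_request), and O(serve_notice) is already established, so O(reconcile_request).
Premises 3, 4, 10 do not contribute to this derivation.
So O(reconcile_request) follows.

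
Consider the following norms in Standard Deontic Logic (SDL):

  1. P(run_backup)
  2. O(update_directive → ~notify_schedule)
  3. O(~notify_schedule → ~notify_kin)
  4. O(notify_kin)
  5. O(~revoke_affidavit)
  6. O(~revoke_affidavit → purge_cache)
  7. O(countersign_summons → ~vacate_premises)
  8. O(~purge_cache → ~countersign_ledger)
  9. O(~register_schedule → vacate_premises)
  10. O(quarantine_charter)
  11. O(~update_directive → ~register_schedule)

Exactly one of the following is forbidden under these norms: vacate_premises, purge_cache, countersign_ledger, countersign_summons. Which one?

countersign_summons

Premise 4 gives O(notify_kin).
Premise 3, O(~notify_schedule → ~notify_kin), contraposes to O(notify_kin → notify_schedule); with O(notify_kin) we get O(notify_schedule).
Premise 2 is O(update_directive → ~notify_schedule); contrapositively O(notify_schedule → ~update_directive). Since O(notify_schedule) holds, K gives O(~update_directive).
From O(~update_directive) and premise 11, O(~update_directive → ~register_schedule), we obtain O(~register_schedule).
Premise 9 is O(~register_schedule → vacate_premises); since O(~register_schedule), deontic closure gives O(vacate_premises).
Premise 7, O(countersign_summons → ~vacate_premises), contraposes to O(vacate_premises → ~countersign_summons); with O(vacate_premises) we get O(~countersign_summons).
So O(~countersign_summons) holds, i.e. countersign_summons is forbidden. None of the other listed options is forbidden under the premises.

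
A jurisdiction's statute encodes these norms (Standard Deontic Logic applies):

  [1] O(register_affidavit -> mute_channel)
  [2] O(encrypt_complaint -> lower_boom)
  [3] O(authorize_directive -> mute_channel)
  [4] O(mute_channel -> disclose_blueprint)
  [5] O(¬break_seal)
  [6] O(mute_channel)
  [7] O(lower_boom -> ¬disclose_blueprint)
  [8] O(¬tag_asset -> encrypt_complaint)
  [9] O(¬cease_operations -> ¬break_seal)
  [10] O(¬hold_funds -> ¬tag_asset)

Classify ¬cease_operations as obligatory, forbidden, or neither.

Premise 9 is O(¬cease_operations -> ¬break_seal); even if O(¬break_seal) held, inferring O(¬cease_operations) would be affirming the consequent — invalid.
No premise or chain of K-axiom applications forces O(¬cease_operations), and none forces O(cease_operations). So ¬cease_operations is neither obligatory nor forbidden under these norms.

Neither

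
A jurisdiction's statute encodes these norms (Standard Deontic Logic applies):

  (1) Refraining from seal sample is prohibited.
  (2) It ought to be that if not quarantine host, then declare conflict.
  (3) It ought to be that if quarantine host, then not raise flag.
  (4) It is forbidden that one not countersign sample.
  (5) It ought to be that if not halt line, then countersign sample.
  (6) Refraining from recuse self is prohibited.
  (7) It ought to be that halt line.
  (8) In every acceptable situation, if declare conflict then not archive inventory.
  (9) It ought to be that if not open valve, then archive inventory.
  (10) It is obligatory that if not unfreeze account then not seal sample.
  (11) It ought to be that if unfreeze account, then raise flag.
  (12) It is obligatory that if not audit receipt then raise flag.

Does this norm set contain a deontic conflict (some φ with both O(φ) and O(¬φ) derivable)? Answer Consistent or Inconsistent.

Consistent

Premise 5 is O(¬halt_line → countersign_sample); even if O(countersign_sample) held, inferring O(¬halt_line) would be affirming the consequent — invalid.
So O(¬halt_line) is not derivable, and the apparent clash with O(halt_line) does not arise.
A world satisfying every obligation exists (e.g. archive_inventory=false, audit_receipt=false, countersign_sample=true, declare_conflict=true, halt_line=true, open_valve=true, quarantine_host=false, raise_flag=true, recuse_self=true, seal_sample=true, unfreeze_account=true); no atom is both obligatory and forbidden, so the set is consistent.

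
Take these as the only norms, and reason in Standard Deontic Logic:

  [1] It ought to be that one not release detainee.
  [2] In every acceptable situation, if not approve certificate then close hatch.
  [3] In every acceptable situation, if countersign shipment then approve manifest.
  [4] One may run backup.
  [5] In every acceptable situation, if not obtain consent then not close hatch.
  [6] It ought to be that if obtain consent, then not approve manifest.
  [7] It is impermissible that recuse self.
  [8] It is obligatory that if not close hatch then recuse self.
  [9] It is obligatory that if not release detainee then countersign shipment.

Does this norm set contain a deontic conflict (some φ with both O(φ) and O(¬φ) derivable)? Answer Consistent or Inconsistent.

Inconsistent

Premise 7, F(recuse_self), is equivalent to O(¬recuse_self).
Premise 8 is O(¬close_hatch → recuse_self); contrapositively O(¬recuse_self → close_hatch). Since O(¬recuse_self) holds, K gives O(close_hatch).
Premise 5, O(¬obtain_consent → ¬close_hatch), contraposes to O(close_hatch → obtain_consent); with O(close_hatch) we get O(obtain_consent).
With premise 6, O(obtain_consent → ¬approve_manifest), the K-axiom yields O(¬approve_manifest).
Premise 3 is O(countersign_shipment → approve_manifest); contrapositively O(¬approve_manifest → ¬countersign_shipment). Since O(¬approve_manifest) holds, K gives O(¬countersign_shipment).
Premise 9 is O(¬release_detainee → countersign_shipment); contrapositively O(¬countersign_shipment → release_detainee). Since O(¬countersign_shipment) holds, K gives O(release_detainee).
Yet premise 1 states O(¬release_detainee).
We now have both O(release_detainee) and O(¬release_detainee) — release_detainee is simultaneously obligatory and forbidden, violating the D-axiom.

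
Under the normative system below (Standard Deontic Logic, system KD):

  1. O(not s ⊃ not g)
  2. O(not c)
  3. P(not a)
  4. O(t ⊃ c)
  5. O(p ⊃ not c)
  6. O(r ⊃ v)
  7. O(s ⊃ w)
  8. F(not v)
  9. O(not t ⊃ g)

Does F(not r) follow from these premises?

No

Premise 6 is O(r ⊃ v); even if O(v) held, inferring O(r) would be affirming the consequent — invalid.
No other premise forces O(r). An ideal world satisfying every premise can still have not r true, so F(not r) is not derivable.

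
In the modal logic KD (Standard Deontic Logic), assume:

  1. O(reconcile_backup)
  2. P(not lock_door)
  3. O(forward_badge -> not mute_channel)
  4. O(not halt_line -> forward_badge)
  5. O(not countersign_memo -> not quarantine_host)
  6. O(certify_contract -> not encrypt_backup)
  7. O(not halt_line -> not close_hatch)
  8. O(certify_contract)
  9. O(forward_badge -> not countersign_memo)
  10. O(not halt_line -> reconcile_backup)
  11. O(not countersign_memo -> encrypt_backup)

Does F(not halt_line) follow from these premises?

Premise 8 gives O(certify_contract).
Applying K to premise 6 (O(certify_contract -> not encrypt_backup)) and O(certify_contract) yields O(not encrypt_backup).
The contrapositive of premise 11 (O(not countersign_memo -> encrypt_backup)) is O(not encrypt_backup -> countersign_memo), and O(not encrypt_backup) is already established, so O(countersign_memo).
The contrapositive of premise 9 (O(forward_badge -> not countersign_memo)) is O(countersign_memo -> not forward_badge), and O(countersign_memo) is already established, so O(not forward_badge).
The contrapositive of premise 4 (O(not halt_line -> forward_badge)) is O(not forward_badge -> halt_line), and O(not forward_badge) is already established, so O(halt_line).
Premises 1, 2, 3, 5, 7, 10 do not contribute to this derivation.
So O(halt_line) holds, i.e. F(not halt_line). The claim follows.

Yes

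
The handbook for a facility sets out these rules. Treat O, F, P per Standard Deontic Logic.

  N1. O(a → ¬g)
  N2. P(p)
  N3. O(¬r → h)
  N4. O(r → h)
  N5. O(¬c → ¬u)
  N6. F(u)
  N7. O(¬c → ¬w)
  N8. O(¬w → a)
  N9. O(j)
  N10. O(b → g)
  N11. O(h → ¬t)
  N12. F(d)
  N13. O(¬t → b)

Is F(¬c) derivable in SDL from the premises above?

Premises 3 and 4 cover both cases: O(¬r → h) and O(r → h). Since ¬r ∨ r is a tautology, O(h) follows.
Premise 11 is O(h → ¬t); since O(h), deontic closure gives O(¬t).
With premise 13, O(¬t → b), the K-axiom yields O(b).
Premise 10 is O(b → g); since O(b), deontic closure gives O(g).
Premise 1 is O(a → ¬g); contrapositively O(g → ¬a). Since O(g) holds, K gives O(¬a).
The contrapositive of premise 8 (O(¬w → a)) is O(¬a → w), and O(¬a) is already established, so O(w).
Premise 7, O(¬c → ¬w), contraposes to O(w → c); with O(w) we get O(c).
Premises 2, 5, 6, 9, 12 do not contribute to this derivation.
So O(c) holds, i.e. F(¬c). The claim follows.

Yes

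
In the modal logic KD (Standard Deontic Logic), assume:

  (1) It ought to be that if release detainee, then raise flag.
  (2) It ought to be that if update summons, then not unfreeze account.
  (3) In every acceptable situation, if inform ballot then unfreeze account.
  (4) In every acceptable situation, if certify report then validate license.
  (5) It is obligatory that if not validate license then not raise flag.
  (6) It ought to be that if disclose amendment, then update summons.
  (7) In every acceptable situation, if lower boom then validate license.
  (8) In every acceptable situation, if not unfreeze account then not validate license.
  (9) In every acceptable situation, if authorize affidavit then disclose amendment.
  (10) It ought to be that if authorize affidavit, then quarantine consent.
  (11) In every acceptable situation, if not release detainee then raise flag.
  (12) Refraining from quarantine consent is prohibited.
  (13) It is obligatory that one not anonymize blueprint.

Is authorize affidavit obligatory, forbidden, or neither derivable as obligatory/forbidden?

By case analysis on ¬release_detainee: premise 11 gives O(¬release_detainee → raise_flag) and premise 1 gives O(release_detainee → raise_flag), so O(raise_flag) either way.
Premise 5 is O(¬validate_license → ¬raise_flag); contrapositively O(raise_flag → validate_license). Since O(raise_flag) holds, K gives O(validate_license).
Premise 8, O(¬unfreeze_account → ¬validate_license), contraposes to O(validate_license → unfreeze_account); with O(validate_license) we get O(unfreeze_account).
The contrapositive of premise 2 (O(update_summons → ¬unfreeze_account)) is O(unfreeze_account → ¬update_summons), and O(unfreeze_account) is already established, so O(¬update_summons).
Premise 6 is O(disclose_amendment → update_summons); contrapositively O(¬update_summons → ¬disclose_amendment). Since O(¬update_summons) holds, K gives O(¬disclose_amendment).
Premise 9, O(authorize_affidavit → disclose_amendment), contraposes to O(¬disclose_amendment → ¬authorize_affidavit); with O(¬disclose_amendment) we get O(¬authorize_affidavit).
Premises 3, 4, 7, 10, 12, 13 do not contribute to this derivation.
Thus O(¬authorize_affidavit), which is F(authorize_affidavit): authorize_affidavit is forbidden.

Forbidden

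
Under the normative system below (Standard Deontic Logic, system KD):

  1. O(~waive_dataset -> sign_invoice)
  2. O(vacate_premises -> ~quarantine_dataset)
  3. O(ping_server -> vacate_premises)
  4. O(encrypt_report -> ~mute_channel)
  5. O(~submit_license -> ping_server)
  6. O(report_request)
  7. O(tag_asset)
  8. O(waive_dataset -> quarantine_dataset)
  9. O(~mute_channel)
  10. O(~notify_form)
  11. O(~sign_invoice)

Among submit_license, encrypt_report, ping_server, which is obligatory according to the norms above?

submit_license

Premise 11 states O(~sign_invoice) outright.
Premise 1, O(~waive_dataset -> sign_invoice), contraposes to O(~sign_invoice -> waive_dataset); with O(~sign_invoice) we get O(waive_dataset).
With premise 8, O(waive_dataset -> quarantine_dataset), the K-axiom yields O(quarantine_dataset).
Premise 2, O(vacate_premises -> ~quarantine_dataset), contraposes to O(quarantine_dataset -> ~vacate_premises); with O(quarantine_dataset) we get O(~vacate_premises).
The contrapositive of premise 3 (O(ping_server -> vacate_premises)) is O(~vacate_premises -> ~ping_server), and O(~vacate_premises) is already established, so O(~ping_server).
Premise 5 is O(~submit_license -> ping_server); contrapositively O(~ping_server -> submit_license). Since O(~ping_server) holds, K gives O(submit_license).
So O(submit_license) holds — submit_license is obligatory. None of the other listed options is made obligatory by any chain of premises.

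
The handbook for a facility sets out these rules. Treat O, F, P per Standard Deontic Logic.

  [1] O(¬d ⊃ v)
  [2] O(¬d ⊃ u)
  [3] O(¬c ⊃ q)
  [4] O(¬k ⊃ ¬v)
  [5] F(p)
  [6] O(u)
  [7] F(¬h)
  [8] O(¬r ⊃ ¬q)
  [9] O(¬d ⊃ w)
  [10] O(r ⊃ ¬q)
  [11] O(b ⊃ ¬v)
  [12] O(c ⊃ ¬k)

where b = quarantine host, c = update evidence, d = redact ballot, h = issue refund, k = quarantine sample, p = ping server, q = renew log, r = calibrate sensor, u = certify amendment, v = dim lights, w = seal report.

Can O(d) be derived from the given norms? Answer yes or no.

Yes

Premises 10 and 8 are O(r ⊃ ¬q) and O(¬r ⊃ ¬q); every ideal world satisfies r or ¬r, so in either case ¬q holds — hence O(¬q).
Premise 3, O(¬c ⊃ q), contraposes to O(¬q ⊃ c); with O(¬q) we get O(c).
From O(c) and premise 12, O(c ⊃ ¬k), we obtain O(¬k).
Applying K to premise 4 (O(¬k ⊃ ¬v)) and O(¬k) yields O(¬v).
Premise 1 is O(¬d ⊃ v); contrapositively O(¬v ⊃ d). Since O(¬v) holds, K gives O(d).
Premises 2, 5, 6, 7, 9, 11 do not contribute to this derivation.
So O(d) follows.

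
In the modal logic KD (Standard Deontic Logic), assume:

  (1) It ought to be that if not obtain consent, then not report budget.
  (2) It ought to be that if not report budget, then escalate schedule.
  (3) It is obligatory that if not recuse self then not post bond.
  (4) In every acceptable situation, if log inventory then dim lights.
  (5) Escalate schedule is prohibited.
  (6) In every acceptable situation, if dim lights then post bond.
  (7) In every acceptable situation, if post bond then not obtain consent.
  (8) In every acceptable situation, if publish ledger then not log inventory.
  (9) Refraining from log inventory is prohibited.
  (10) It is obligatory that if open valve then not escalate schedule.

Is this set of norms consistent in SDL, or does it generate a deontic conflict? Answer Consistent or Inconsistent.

Premise 5, F(escalate_schedule), is equivalent to O(¬escalate_schedule).
Premise 2, O(¬report_budget → escalate_schedule), contraposes to O(¬escalate_schedule → report_budget); with O(¬escalate_schedule) we get O(report_budget).
The contrapositive of premise 1 (O(¬obtain_consent → ¬report_budget)) is O(report_budget → obtain_consent), and O(report_budget) is already established, so O(obtain_consent).
The contrapositive of premise 7 (O(post_bond → ¬obtain_consent)) is O(obtain_consent → ¬post_bond), and O(obtain_consent) is already established, so O(¬post_bond).
Premise 6, O(dim_lights → post_bond), contraposes to O(¬post_bond → ¬dim_lights); with O(¬post_bond) we get O(¬dim_lights).
Premise 4, O(log_inventory → dim_lights), contraposes to O(¬dim_lights → ¬log_inventory); with O(¬dim_lights) we get O(¬log_inventory).
Yet premise 9 is F(¬log_inventory), i.e. O(log_inventory).
We now have both O(¬log_inventory) and O(log_inventory) — log_inventory is simultaneously obligatory and forbidden, violating the D-axiom.

Inconsistent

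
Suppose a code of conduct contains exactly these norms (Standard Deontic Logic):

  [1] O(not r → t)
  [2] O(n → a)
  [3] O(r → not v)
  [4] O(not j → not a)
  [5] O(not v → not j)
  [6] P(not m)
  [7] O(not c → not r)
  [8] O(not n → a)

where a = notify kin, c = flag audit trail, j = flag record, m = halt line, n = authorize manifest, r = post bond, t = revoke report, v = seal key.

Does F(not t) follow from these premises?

By case analysis on n: premise 2 gives O(n → a) and premise 8 gives O(not n → a), so O(a) either way.
The contrapositive of premise 4 (O(not j → not a)) is O(a → j), and O(a) is already established, so O(j).
Premise 5, O(not v → not j), contraposes to O(j → v); with O(j) we get O(v).
Premise 3, O(r → not v), contraposes to O(v → not r); with O(v) we get O(not r).
With premise 1, O(not r → t), the K-axiom yields O(t).
Premises 6, 7 do not contribute to this derivation.
So O(t) holds, i.e. F(not t). The claim follows.

Yes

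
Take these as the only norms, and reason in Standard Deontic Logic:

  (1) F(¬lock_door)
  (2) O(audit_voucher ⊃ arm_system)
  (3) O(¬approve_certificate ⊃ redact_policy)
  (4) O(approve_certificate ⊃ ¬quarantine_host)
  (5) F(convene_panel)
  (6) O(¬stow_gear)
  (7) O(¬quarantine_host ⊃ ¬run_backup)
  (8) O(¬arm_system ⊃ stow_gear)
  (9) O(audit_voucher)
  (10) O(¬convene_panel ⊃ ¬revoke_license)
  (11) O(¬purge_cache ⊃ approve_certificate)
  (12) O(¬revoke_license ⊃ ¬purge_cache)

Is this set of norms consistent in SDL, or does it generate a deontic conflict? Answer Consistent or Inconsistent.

Consistent

Premise 8 is O(¬arm_system ⊃ stow_gear), but O(¬arm_system) is not derivable from the premises, so it does not yield O(stow_gear).
So O(stow_gear) is not derivable, and the apparent clash with O(¬stow_gear) does not arise.
A world satisfying every obligation exists (e.g. approve_certificate=true, arm_system=true, audit_voucher=true, convene_panel=false, lock_door=true, purge_cache=false, quarantine_host=false, redact_policy=false, revoke_license=false, run_backup=false, stow_gear=false); no atom is both obligatory and forbidden, so the set is consistent.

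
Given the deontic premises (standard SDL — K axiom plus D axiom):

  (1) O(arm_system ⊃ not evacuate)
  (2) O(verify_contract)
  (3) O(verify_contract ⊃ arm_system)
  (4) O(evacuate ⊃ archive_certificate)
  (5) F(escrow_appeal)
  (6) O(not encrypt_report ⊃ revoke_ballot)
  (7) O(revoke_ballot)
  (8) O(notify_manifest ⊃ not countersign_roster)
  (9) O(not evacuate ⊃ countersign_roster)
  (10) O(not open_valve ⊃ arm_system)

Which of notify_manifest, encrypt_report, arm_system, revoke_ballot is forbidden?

Premise 2 states O(verify_contract) outright.
Applying K to premise 3 (O(verify_contract ⊃ arm_system)) and O(verify_contract) yields O(arm_system).
From O(arm_system) and premise 1, O(arm_system ⊃ not evacuate), we obtain O(not evacuate).
Premise 9 is O(not evacuate ⊃ countersign_roster); since O(not evacuate), deontic closure gives O(countersign_roster).
Premise 8 is O(notify_manifest ⊃ not countersign_roster); contrapositively O(countersign_roster ⊃ not notify_manifest). Since O(countersign_roster) holds, K gives O(not notify_manifest).
So O(not notify_manifest) holds, i.e. notify_manifest is forbidden. None of the other listed options is forbidden under the premises.

notify_manifest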